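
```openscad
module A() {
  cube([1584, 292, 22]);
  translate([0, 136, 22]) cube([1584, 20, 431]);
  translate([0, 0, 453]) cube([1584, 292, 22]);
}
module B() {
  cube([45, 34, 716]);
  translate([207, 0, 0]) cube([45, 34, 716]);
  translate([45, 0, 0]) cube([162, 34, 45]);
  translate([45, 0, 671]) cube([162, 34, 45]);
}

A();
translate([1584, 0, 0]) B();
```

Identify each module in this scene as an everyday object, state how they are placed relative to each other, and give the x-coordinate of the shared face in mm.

The I-beam's +x face and the picture frame's −x face are both at x = 1584 mm.

A is an I-beam. B is a picture frame. The picture frame is against the I-beam's +x side, with their −y faces flush. The x-coordinate of the shared face is 1584 mm.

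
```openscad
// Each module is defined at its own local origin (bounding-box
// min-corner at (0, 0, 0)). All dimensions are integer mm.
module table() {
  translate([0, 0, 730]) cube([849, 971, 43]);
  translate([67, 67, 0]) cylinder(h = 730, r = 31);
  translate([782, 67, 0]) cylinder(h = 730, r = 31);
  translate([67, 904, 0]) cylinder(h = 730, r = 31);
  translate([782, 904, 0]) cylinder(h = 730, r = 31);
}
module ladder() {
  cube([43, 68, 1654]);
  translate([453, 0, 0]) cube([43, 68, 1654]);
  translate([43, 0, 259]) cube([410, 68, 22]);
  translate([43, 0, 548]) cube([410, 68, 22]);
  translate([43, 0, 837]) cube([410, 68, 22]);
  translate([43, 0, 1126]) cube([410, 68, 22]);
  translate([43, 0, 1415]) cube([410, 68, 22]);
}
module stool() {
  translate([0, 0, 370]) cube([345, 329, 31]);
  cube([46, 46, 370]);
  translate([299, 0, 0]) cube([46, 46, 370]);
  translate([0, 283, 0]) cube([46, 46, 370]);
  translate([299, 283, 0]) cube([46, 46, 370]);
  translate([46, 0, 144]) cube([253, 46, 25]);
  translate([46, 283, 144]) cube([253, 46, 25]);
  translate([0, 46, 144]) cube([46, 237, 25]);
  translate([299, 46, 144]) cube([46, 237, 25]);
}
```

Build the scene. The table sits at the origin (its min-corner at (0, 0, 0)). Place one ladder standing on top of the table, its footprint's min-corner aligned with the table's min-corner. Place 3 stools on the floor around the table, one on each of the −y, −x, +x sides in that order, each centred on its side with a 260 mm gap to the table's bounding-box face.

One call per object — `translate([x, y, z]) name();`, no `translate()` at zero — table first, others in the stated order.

table();
translate([0, 0, 773]) ladder();
translate([252, -589, 0]) stool();
translate([-605, 321, 0]) stool();
translate([1109, 321, 0]) stool();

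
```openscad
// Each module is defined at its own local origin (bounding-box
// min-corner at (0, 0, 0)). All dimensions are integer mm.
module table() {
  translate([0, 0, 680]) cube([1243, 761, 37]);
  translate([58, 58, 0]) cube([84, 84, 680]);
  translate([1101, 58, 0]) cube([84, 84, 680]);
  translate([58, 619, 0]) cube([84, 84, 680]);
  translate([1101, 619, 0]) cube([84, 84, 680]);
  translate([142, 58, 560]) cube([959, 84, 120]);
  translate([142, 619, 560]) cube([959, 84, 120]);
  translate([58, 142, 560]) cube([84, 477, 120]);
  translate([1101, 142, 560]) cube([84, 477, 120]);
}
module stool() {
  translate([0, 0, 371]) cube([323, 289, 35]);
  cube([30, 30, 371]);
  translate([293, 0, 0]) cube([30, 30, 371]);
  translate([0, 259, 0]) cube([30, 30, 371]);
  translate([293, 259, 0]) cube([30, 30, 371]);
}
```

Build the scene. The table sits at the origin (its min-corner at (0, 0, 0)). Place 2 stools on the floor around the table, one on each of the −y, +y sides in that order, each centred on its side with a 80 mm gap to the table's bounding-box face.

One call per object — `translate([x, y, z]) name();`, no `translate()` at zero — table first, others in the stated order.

table();
translate([460, -369, 0]) stool();
translate([460, 841, 0]) stool();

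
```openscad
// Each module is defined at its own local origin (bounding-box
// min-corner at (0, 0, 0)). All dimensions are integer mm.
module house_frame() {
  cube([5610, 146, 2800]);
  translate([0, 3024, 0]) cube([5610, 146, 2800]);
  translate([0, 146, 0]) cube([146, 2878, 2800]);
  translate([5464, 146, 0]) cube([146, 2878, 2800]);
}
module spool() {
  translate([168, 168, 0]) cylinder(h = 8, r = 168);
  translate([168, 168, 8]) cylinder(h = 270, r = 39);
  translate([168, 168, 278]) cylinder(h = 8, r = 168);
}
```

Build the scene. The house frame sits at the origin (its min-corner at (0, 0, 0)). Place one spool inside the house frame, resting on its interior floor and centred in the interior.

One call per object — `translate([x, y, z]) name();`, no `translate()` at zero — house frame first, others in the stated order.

house_frame();
translate([2637, 1417, 0]) spool();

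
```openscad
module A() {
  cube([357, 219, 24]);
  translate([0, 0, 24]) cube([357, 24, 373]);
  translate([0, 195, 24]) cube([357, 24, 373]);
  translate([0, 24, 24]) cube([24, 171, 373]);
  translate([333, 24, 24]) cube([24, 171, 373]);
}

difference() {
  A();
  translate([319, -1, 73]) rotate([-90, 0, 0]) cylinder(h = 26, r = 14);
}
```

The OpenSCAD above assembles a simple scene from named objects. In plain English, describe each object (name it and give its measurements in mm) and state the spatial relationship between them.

A is an open storage box with external size 357×219×397 mm and wall thickness 24 mm (the base is also 24 mm thick). The base covers the whole footprint; the four walls stand on the base, with the y-facing walls full-width and the x-facing walls fitting between their inner faces.

The open box has a circular hole of radius 14 mm through its front wall, centred at (x = 319, z = 73).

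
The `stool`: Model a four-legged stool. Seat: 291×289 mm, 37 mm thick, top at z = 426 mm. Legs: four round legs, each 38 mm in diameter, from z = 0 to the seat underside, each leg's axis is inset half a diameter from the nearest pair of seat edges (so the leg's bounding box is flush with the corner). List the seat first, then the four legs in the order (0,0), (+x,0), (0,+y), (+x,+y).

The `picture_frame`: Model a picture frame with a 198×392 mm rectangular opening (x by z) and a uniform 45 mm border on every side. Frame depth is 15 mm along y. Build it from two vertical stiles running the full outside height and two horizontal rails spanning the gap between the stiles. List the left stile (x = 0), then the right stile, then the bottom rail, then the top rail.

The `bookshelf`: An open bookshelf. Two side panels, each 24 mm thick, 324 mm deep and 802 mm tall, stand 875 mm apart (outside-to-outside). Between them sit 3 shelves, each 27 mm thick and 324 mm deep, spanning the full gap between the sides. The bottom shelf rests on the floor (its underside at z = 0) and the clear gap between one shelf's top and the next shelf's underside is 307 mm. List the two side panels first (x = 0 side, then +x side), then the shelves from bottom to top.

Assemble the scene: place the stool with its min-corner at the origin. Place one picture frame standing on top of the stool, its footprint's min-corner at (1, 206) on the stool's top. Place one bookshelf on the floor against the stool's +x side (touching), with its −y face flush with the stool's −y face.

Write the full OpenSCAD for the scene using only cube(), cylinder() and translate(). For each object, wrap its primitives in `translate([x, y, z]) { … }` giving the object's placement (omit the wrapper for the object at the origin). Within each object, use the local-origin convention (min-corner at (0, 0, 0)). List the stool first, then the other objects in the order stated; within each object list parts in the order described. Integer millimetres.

translate([0, 0, 389]) cube([291, 289, 37]);
translate([19, 19, 0]) cylinder(h = 389, r = 19);
translate([272, 19, 0]) cylinder(h = 389, r = 19);
translate([19, 270, 0]) cylinder(h = 389, r = 19);
translate([272, 270, 0]) cylinder(h = 389, r = 19);
translate([1, 206, 426]) {
  cube([45, 15, 482]);
  translate([243, 0, 0]) cube([45, 15, 482]);
  translate([45, 0, 0]) cube([198, 15, 45]);
  translate([45, 0, 437]) cube([198, 15, 45]);
}
translate([291, 0, 0]) {
  cube([24, 324, 802]);
  translate([851, 0, 0]) cube([24, 324, 802]);
  translate([24, 0, 0]) cube([827, 324, 27]);
  translate([24, 0, 334]) cube([827, 324, 27]);
  translate([24, 0, 668]) cube([827, 324, 27]);
}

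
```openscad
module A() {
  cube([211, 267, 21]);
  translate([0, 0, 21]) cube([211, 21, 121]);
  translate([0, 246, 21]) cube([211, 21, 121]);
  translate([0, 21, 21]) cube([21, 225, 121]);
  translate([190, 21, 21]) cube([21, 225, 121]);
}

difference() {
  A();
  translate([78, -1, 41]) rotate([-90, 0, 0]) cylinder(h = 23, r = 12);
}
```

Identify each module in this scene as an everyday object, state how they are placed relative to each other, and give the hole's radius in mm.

The subtracted cylinder has r = 12 mm.

A is an open box. The open box has a circular hole through its front wall. The hole's radius is 12 mm.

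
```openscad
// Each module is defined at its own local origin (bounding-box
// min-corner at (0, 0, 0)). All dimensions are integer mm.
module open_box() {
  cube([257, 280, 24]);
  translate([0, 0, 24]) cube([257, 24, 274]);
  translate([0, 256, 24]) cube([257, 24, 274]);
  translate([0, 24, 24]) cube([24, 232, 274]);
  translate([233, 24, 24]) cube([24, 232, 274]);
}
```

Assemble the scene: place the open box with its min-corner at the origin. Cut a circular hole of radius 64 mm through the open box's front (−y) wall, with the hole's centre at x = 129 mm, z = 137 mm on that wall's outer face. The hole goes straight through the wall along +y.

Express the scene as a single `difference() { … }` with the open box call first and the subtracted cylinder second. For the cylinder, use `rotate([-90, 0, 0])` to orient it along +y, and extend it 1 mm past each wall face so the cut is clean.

difference() {
  open_box();
  translate([129, -1, 137]) rotate([-90, 0, 0]) cylinder(h = 26, r = 64);
}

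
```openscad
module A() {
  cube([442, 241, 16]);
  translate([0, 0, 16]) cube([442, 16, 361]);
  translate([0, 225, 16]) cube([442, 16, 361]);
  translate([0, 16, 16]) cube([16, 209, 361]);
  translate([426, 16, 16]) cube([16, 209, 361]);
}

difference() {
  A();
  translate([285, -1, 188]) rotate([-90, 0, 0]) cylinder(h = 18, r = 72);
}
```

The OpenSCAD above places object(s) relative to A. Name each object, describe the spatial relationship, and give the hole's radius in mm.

A is an open box. The open box has a circular hole through its front wall. The hole's radius is 72 mm.

The subtracted cylinder has r = 72 mm.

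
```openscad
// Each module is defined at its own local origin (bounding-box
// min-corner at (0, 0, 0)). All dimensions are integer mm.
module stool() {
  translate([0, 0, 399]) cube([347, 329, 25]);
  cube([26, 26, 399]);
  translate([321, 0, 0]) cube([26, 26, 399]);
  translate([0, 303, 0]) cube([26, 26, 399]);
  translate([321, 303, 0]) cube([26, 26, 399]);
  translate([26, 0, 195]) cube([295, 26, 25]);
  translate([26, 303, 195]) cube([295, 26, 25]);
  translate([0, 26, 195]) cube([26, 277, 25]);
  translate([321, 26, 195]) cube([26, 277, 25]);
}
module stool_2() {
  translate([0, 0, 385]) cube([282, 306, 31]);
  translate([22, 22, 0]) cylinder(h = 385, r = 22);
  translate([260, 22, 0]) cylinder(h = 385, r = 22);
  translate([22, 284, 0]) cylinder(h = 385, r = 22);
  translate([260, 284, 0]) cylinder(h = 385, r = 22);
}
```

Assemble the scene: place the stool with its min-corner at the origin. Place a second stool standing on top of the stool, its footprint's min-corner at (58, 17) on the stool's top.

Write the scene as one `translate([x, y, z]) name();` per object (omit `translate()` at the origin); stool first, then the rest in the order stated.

stool();
translate([58, 17, 424]) stool_2();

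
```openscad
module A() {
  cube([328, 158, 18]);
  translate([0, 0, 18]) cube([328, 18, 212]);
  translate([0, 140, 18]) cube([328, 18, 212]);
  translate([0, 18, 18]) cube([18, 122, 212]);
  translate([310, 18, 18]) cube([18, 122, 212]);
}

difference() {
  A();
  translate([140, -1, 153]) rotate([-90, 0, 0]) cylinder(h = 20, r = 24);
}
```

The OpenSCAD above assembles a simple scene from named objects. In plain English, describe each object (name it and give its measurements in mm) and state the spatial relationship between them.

A is an open-topped rectangular box: outside dimensions 328×158×230 mm, with a uniform wall and base thickness of 18 mm. The base is a full 328×158 slab on the floor; four walls sit on top of the base. The front and back walls (the −y and +y sides) span the full width; the two side walls fit between them.

The open box has a circular hole of radius 24 mm through its front wall, centred at (x = 140, z = 153).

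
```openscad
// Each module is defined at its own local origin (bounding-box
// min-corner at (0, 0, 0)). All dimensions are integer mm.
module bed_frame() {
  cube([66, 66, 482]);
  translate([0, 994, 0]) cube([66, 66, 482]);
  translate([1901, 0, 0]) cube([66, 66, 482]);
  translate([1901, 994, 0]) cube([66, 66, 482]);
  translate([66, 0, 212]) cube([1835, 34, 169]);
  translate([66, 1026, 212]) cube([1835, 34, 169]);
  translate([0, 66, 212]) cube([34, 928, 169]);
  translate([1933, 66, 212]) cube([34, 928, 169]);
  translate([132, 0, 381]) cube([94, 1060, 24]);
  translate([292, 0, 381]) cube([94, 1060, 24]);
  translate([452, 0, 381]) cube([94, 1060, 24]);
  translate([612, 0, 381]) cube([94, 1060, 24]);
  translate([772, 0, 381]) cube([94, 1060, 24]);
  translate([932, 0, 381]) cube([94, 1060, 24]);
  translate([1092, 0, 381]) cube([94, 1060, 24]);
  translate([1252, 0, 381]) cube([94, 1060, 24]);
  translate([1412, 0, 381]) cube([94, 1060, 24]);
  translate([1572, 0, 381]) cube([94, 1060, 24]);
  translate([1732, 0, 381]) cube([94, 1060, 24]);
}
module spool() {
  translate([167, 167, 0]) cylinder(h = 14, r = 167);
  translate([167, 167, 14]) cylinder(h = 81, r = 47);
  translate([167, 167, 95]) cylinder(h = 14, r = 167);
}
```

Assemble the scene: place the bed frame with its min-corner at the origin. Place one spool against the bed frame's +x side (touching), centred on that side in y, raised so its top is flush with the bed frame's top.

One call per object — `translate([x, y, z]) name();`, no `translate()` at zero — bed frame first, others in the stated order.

bed_frame();
translate([1967, 363, 373]) spool();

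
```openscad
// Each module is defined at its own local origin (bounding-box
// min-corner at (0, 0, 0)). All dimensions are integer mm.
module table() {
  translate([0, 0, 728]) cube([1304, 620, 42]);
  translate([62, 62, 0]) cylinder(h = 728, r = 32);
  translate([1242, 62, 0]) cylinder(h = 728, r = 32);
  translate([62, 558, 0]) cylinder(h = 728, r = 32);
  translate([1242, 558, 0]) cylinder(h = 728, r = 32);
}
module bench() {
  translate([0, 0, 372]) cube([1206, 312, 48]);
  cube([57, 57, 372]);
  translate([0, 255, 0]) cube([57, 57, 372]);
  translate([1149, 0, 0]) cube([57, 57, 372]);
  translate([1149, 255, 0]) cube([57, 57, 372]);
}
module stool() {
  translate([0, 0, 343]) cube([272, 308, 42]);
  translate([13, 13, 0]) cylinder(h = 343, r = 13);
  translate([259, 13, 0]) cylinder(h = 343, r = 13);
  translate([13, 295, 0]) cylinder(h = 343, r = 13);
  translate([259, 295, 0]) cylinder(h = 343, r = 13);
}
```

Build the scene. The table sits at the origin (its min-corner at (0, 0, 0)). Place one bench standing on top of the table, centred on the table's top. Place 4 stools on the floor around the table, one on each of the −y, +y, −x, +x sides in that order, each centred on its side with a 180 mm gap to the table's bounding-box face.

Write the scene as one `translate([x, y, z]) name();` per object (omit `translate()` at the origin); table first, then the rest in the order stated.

table();
translate([49, 154, 770]) bench();
translate([516, -488, 0]) stool();
translate([516, 800, 0]) stool();
translate([-452, 156, 0]) stool();
translate([1484, 156, 0]) stool();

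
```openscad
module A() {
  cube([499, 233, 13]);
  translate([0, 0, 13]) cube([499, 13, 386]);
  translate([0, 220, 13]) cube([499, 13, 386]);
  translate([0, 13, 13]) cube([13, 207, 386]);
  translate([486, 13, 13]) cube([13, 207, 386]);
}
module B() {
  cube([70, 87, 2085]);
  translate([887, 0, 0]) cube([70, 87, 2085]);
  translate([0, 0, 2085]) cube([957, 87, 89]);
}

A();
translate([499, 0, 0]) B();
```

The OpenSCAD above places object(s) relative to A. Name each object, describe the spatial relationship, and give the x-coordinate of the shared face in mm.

The open box's +x face and the door frame's −x face are both at x = 499 mm.

A is an open box. B is a door frame. The door frame is against the open box's +x side, with their −y faces flush. The x-coordinate of the shared face is 499 mm.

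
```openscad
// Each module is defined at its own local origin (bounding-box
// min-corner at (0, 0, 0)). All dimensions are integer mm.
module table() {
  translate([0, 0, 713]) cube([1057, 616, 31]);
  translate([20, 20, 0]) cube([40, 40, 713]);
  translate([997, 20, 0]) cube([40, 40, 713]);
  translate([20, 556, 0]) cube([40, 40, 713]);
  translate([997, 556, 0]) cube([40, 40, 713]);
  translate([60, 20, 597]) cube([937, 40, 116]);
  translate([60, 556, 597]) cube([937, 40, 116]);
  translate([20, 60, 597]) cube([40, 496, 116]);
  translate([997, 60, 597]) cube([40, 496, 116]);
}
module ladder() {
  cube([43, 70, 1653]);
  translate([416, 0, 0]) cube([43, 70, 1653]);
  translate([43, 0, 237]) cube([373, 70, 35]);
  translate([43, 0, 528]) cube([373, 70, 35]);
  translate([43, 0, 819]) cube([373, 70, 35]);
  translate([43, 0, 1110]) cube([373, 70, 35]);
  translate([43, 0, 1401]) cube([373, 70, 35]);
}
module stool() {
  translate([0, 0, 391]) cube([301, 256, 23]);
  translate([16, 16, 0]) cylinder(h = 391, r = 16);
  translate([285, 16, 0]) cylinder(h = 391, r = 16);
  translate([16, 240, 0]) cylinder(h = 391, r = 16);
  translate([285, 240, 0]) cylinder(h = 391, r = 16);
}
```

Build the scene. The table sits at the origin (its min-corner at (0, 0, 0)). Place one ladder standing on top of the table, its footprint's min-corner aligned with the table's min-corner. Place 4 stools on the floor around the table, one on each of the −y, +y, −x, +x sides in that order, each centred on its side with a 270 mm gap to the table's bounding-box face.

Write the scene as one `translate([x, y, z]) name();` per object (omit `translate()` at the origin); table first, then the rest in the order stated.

table();
translate([0, 0, 744]) ladder();
translate([378, -526, 0]) stool();
translate([378, 886, 0]) stool();
translate([-571, 180, 0]) stool();
translate([1327, 180, 0]) stool();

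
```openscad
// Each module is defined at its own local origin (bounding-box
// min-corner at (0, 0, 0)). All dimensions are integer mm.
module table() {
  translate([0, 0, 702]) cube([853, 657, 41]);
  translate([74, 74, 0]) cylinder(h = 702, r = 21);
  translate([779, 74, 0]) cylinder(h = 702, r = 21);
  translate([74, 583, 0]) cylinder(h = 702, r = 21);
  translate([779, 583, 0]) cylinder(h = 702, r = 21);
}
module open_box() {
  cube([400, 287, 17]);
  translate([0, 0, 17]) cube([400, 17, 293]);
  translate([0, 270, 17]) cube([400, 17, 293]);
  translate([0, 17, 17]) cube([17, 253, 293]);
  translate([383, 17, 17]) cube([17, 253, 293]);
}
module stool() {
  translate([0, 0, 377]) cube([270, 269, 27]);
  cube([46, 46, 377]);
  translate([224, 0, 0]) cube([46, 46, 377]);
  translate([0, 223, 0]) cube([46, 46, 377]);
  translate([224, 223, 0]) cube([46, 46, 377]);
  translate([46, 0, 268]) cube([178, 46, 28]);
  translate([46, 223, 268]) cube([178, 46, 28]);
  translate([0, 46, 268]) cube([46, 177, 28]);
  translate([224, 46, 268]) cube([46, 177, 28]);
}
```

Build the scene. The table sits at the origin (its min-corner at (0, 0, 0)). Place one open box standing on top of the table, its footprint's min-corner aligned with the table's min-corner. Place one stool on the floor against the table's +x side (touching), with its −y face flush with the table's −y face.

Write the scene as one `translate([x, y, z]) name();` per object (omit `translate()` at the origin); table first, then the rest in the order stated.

table();
translate([0, 0, 743]) open_box();
translate([853, 0, 0]) stool();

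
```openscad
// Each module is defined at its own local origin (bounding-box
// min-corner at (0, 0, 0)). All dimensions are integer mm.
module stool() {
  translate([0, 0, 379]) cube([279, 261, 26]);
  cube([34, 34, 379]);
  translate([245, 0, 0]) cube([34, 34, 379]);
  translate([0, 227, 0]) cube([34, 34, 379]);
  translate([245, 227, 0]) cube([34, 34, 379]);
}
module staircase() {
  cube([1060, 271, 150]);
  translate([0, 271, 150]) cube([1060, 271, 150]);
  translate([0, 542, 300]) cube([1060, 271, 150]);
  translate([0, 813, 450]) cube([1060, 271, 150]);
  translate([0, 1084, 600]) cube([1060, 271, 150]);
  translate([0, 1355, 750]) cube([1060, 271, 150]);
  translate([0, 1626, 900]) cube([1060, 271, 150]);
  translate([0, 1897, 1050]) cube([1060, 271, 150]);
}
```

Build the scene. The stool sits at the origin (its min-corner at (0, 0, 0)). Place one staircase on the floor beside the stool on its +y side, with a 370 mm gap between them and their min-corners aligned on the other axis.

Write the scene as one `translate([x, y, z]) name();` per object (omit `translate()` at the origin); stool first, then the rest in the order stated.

stool();
translate([0, 631, 0]) staircase();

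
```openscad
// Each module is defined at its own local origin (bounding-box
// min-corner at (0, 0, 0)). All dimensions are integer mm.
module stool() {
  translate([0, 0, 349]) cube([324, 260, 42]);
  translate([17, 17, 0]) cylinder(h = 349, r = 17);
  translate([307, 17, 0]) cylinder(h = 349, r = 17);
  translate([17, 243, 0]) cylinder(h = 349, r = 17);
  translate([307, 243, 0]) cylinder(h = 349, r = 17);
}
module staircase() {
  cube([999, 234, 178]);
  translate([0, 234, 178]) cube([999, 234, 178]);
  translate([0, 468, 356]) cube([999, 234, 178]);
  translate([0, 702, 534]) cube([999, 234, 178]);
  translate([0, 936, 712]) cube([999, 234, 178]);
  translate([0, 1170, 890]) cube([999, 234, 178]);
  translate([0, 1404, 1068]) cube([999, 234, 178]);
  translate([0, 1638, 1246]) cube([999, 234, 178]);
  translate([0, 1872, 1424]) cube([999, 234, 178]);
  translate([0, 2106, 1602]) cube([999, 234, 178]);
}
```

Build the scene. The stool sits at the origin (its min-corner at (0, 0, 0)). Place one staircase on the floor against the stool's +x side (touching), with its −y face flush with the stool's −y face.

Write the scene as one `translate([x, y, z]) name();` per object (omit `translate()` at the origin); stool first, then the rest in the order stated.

stool();
translate([324, 0, 0]) staircase();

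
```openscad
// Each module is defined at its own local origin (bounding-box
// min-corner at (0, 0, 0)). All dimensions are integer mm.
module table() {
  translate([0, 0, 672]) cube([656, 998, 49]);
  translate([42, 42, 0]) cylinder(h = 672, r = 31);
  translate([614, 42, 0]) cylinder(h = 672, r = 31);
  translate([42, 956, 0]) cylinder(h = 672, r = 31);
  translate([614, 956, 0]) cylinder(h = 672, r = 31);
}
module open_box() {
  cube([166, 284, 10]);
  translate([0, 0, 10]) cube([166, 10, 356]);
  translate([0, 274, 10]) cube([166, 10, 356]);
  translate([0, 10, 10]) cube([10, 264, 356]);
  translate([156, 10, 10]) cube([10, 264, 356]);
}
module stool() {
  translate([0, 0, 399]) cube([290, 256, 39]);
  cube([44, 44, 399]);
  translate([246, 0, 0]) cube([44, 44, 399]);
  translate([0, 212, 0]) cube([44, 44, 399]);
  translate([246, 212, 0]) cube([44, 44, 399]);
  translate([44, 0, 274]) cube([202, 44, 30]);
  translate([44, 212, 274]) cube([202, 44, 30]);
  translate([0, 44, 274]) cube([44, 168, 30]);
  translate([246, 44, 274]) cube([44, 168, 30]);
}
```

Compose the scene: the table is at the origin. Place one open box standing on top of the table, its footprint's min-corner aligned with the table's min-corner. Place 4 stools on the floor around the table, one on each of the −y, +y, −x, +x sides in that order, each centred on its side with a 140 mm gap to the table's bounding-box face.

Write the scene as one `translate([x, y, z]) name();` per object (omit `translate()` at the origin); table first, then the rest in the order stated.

table();
translate([0, 0, 721]) open_box();
translate([183, -396, 0]) stool();
translate([183, 1138, 0]) stool();
translate([-430, 371, 0]) stool();
translate([796, 371, 0]) stool();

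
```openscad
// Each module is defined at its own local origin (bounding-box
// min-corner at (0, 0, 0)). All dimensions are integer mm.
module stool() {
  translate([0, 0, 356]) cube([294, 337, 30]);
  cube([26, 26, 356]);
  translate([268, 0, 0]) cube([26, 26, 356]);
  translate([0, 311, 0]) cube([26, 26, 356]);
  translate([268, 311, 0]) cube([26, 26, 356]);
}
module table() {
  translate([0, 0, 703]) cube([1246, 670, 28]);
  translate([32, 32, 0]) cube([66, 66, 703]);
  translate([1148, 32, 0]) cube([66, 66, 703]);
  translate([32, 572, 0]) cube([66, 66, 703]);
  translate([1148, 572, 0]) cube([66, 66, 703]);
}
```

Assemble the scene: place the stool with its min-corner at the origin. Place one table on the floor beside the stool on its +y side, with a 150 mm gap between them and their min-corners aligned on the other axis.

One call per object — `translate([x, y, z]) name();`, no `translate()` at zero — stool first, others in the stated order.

stool();
translate([0, 487, 0]) table();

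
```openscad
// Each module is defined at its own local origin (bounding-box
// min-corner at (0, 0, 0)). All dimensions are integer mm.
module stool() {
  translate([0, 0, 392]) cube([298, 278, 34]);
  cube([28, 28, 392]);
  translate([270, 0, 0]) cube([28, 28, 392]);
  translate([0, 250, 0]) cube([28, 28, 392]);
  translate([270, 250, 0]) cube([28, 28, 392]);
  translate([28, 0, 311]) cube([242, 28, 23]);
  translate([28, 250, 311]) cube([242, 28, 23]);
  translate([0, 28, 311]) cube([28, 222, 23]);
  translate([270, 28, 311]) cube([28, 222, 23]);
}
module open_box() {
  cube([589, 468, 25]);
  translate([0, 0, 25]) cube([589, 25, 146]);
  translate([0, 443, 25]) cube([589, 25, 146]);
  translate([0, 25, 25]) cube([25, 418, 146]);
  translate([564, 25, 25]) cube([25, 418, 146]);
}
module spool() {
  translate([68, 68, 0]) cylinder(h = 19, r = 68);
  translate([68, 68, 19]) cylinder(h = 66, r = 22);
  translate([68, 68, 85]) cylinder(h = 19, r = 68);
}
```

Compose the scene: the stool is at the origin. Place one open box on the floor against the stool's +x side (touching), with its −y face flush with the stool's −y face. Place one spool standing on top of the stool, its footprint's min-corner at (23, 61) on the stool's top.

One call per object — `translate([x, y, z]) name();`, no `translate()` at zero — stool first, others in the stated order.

stool();
translate([298, 0, 0]) open_box();
translate([23, 61, 426]) spool();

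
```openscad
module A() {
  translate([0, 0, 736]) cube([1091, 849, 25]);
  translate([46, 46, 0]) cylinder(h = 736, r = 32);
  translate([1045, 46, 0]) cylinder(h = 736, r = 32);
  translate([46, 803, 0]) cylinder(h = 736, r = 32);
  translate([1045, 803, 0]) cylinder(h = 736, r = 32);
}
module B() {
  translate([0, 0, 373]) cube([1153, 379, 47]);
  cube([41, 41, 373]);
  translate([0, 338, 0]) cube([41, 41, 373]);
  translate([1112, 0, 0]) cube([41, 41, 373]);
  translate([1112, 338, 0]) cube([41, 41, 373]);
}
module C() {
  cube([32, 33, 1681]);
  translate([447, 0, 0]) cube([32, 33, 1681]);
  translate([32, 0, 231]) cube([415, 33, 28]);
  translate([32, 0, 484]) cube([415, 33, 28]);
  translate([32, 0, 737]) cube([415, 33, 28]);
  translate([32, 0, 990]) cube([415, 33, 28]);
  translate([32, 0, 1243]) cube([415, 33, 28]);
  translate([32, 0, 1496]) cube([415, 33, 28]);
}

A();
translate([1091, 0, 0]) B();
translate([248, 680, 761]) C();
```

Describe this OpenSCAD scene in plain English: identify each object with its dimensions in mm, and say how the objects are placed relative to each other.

A is a table: top 1091 mm (x) × 849 mm (y), 25 mm thick, upper face at z = 761 mm, on four round legs of 64 mm diameter, each leg's bounding box inset 14 mm from the nearest pair of top edges, running from z = 0 to the bottom of the top.

B is a bench: a 1153×379 mm seat slab, 47 mm thick, top at z = 420 mm, on four 41×41 mm square legs flush with the seat corners and standing on z = 0.

C is a straight ladder. Two 32×33 mm vertical rails, 1681 mm tall, stand 479 mm apart (outside-to-outside) with their front faces coplanar on the −y side. 6 rungs, each 33 mm deep and 28 mm tall, span between the inner faces of the rails, front faces flush with the rails. The lowest rung's underside is at z = 231 mm and rungs are spaced 253 mm apart (underside to underside).

The bench is against the table's +x side, with their −y faces flush. The ladder is on top of the table.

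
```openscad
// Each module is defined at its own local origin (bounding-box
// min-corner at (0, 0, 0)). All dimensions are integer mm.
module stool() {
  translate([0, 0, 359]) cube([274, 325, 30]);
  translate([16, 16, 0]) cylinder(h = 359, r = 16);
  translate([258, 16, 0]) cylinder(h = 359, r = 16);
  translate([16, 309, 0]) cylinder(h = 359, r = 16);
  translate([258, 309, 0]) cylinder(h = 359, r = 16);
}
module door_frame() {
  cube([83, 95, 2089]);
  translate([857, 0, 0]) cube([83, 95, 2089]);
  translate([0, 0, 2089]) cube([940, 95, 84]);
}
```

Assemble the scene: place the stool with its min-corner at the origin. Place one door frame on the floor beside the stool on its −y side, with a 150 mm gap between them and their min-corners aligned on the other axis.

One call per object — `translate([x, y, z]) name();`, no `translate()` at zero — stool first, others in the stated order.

stool();
translate([0, -245, 0]) door_frame();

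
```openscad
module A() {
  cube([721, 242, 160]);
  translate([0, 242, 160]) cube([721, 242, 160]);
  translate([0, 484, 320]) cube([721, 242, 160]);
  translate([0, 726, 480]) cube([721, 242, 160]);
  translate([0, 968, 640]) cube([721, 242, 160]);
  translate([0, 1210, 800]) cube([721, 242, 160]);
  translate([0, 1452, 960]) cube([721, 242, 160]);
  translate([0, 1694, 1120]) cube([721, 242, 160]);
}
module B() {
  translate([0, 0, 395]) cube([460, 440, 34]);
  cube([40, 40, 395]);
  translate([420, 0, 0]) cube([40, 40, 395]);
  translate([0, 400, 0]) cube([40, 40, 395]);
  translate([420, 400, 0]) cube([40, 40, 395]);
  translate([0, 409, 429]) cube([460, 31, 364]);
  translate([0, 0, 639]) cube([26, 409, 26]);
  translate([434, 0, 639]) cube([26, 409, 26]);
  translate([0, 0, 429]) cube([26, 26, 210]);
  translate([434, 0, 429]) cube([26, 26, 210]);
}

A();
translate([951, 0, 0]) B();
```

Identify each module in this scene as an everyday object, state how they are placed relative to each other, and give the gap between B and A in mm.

A is a staircase. B is a chair. The chair is on the floor beside the staircase on its +x side. The gap between the chair and the staircase is 230 mm.

The chair's nearest face is 230 mm from the staircase's +x face.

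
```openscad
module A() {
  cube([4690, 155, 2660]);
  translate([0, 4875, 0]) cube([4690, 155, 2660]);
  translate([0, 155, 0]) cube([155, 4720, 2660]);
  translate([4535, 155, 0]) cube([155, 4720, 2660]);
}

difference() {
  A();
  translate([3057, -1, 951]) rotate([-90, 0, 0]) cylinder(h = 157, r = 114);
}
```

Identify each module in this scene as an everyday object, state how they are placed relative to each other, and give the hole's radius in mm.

A is a house frame. The house frame has a circular hole through its front wall. The hole's radius is 114 mm.

The subtracted cylinder has r = 114 mm.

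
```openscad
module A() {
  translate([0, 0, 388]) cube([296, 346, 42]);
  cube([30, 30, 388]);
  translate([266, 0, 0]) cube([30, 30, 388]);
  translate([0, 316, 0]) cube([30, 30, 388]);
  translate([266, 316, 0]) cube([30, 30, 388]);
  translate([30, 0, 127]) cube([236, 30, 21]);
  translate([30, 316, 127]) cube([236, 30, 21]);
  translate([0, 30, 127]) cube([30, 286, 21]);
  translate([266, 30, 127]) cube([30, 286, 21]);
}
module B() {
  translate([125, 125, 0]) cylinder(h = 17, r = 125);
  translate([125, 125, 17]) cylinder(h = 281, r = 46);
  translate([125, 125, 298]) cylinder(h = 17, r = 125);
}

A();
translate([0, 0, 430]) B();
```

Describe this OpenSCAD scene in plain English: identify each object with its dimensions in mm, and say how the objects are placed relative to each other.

A is a simple wooden stool: a rectangular seat 296 mm (x) by 346 mm (y), 42 mm thick, top face at z = 430 mm, on four square legs, each 30×30 mm in cross-section. The legs rest on z = 0, each flush with a corner of the seat. Four stretchers, 30 mm wide and 21 mm tall, connect adjacent legs with their undersides at z = 127 mm, each running between the inner faces of the legs it joins and aligned with the legs' outer faces on the other axis.

B is a spool: two coaxial disc flanges of radius 125 mm and thickness 17 mm, joined by a core cylinder of radius 46 mm and height 281 mm. The lower flange rests on z = 0 and the three cylinders share a vertical axis.

The spool is on top of the stool.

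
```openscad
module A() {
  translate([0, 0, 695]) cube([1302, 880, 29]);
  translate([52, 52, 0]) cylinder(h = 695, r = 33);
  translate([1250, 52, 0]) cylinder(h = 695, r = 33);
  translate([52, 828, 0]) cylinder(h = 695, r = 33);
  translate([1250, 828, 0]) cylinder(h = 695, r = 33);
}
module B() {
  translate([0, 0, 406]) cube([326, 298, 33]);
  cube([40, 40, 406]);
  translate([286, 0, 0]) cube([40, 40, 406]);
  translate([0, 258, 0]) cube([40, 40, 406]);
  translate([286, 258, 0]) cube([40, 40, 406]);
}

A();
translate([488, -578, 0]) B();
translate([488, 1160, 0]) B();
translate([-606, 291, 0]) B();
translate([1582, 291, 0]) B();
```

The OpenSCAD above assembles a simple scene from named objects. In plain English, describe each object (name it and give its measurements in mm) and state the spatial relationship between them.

A is a rectangular dining table. The top is 1302×880×29 mm with its upper surface at z = 724 mm. It stands on four round legs of 66 mm diameter, each leg's bounding box inset 19 mm from the nearest pair of top edges, running from the floor to the underside of the top.

B is a four-legged stool. The seat is a 326×298×33 mm slab whose top surface is at z = 439 mm; four square legs, each 40×40 mm in cross-section, run from the floor (z = 0) to the underside of the seat, each flush with a corner of the seat.

Four stools sit around the table at the −y, +y, −x, +x sides.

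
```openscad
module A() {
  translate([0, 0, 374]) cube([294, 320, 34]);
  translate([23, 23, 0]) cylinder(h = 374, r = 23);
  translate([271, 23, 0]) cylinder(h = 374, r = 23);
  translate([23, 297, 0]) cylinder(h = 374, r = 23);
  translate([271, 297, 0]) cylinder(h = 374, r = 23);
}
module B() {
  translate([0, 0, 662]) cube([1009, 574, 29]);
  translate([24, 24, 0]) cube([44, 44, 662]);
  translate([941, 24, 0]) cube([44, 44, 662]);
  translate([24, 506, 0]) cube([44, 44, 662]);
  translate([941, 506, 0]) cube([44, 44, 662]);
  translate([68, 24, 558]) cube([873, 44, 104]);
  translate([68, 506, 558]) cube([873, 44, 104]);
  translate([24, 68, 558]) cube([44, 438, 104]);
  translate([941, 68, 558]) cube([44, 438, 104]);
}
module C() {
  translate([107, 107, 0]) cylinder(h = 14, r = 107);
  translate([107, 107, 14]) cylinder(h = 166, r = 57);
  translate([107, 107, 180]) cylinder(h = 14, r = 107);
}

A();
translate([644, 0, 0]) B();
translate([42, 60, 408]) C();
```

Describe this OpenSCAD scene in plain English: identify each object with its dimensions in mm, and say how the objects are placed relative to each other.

A is a simple wooden stool: a rectangular seat 294 mm (x) by 320 mm (y), 34 mm thick, top face at z = 408 mm, on four round legs, each 46 mm in diameter. The legs rest on z = 0, each leg's axis is inset half a diameter from the nearest pair of seat edges (so the leg's bounding box is flush with the corner).

B is a rectangular dining table. The top is 1009×574×29 mm with its upper surface at z = 691 mm. It stands on four 44×44 mm square legs, each inset 24 mm from the nearest pair of top edges, running from the floor to the underside of the top. Four apron rails, 44 mm thick and 104 mm tall, run between adjacent legs with their top edges flush with the underside of the top and their outer faces flush with the legs' outer faces.

C is a spool: two coaxial disc flanges of radius 107 mm and thickness 14 mm, joined by a core cylinder of radius 57 mm and height 166 mm. The lower flange rests on z = 0 and the three cylinders share a vertical axis.

The table is on the floor beside the stool on its +x side. The spool is on top of the stool.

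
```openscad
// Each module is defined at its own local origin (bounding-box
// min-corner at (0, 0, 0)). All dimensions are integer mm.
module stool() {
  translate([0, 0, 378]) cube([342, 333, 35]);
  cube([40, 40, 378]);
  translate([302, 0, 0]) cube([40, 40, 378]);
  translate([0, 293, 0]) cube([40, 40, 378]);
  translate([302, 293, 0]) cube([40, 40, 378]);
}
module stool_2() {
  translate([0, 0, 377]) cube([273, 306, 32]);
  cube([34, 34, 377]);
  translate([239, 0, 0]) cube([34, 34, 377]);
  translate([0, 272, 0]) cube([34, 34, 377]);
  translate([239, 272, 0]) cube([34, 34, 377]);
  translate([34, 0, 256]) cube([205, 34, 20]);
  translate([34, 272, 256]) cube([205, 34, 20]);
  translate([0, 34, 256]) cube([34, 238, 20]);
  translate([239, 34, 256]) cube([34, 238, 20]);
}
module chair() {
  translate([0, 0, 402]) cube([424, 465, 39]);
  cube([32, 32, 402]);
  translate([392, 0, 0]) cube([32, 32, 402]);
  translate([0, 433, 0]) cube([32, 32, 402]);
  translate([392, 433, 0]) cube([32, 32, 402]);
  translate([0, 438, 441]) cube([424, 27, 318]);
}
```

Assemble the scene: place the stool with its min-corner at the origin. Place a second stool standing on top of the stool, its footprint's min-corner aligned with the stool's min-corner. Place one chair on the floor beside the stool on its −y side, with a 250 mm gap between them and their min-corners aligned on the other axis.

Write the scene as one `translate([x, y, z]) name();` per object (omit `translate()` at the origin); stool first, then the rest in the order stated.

stool();
translate([0, 0, 413]) stool_2();
translate([0, -715, 0]) chair();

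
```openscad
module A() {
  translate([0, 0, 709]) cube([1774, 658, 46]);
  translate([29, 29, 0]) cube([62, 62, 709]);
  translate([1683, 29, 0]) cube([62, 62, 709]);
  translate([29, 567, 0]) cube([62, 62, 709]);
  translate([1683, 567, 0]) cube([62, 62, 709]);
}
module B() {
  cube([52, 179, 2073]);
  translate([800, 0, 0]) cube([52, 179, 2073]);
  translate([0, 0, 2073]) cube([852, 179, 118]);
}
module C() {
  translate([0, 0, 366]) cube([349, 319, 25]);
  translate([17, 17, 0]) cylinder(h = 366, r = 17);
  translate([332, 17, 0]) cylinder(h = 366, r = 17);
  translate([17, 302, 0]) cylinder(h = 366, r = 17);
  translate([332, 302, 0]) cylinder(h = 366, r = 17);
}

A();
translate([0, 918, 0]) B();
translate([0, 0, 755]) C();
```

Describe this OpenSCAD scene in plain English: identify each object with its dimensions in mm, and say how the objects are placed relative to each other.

A is a rectangular dining table. The top is 1774×658×46 mm with its upper surface at z = 755 mm. It stands on four 62×62 mm square legs, each inset 29 mm from the nearest pair of top edges, running from the floor to the underside of the top.

B is a door frame. The clear opening is 748 mm wide and 2073 mm high. Two 52 mm wide jambs, 179 mm deep, stand either side of the opening from the floor to the top of the opening. A 118 mm thick head sits across the top of both jambs, spanning the full outside width of the frame.

C is a simple wooden stool: a rectangular seat 349 mm (x) by 319 mm (y), 25 mm thick, top face at z = 391 mm, on four round legs, each 34 mm in diameter. The legs rest on z = 0, each leg's axis is inset half a diameter from the nearest pair of seat edges (so the leg's bounding box is flush with the corner).

The door frame is on the floor beside the table on its +y side. The stool is on top of the table.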